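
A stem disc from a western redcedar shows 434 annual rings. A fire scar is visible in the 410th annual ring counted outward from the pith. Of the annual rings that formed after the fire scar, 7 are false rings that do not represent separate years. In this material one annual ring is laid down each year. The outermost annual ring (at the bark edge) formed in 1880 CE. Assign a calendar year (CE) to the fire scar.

1863 CE

434 − 410 = 24 annual rings lie beyond the fire scar toward the bark edge.
24 − 7 false = 17 true annual rings after the fire scar.
1880 − 17 = 1863 CE.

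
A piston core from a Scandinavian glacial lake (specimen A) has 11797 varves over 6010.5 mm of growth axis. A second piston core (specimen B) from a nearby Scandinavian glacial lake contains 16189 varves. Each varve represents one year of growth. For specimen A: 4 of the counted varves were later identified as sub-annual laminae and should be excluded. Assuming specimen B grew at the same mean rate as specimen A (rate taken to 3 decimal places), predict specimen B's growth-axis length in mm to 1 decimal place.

Specimen A: after corrections the count is 11797 − 4 = 11793 varves.
A: 6010.5 mm over 11793 years gives 6010.5 / 11793 ≈ 0.510 mm/yr.
B's length ≈ 0.510 × 16189 = 8256.4 mm.

8256.4 mm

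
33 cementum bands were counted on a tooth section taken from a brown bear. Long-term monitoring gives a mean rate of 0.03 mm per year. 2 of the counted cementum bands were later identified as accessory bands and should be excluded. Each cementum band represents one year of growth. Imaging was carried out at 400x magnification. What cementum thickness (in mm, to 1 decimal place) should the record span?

0.9 mm

After corrections the count is 33 − 2 = 31 cementum bands.
Predicted length = 0.03 mm/year × 31 years = 0.9 mm.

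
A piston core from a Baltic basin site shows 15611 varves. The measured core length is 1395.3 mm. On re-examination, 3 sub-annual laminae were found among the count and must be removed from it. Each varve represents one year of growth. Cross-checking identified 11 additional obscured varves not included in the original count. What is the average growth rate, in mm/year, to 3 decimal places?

After corrections the count is 15611 − 3 + 11 = 15619 varves.
Extension rate ≈ 1395.3 / 15619 = 0.089 mm/year.

0.089 mm/year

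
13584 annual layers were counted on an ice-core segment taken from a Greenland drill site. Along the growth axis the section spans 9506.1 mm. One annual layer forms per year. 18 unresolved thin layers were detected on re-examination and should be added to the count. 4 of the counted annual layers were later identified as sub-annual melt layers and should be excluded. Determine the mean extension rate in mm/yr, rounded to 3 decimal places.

0.699 mm/yr

After corrections the count is 13584 − 4 + 18 = 13598 annual layers.
9506.1 mm over 13598 years gives 9506.1 / 13598 ≈ 0.699 mm/yr.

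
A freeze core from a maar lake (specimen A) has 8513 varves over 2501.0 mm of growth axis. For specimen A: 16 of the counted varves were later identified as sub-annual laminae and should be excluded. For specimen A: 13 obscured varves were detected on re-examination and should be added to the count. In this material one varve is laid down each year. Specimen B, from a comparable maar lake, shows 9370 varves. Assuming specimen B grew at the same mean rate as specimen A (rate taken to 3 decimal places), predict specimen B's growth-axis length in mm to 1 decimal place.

Specimen A: correcting the raw count gives 8513 − 16 + 13 = 8510 true varves.
A: 2501.0 mm over 8510 years gives 2501.0 / 8510 ≈ 0.294 mm/year.
For B, 0.294 mm/year × 9370 years = 2754.8 mm.

2754.8 mm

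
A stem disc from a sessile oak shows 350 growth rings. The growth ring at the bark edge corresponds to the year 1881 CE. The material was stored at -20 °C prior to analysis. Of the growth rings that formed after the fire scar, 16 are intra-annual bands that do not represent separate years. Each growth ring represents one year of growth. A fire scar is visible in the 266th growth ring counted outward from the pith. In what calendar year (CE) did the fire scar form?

1813 CE

The fire scar sits at growth ring 266 from the pith, so 350 − 266 = 84 growth rings formed after it.
Excluding 16 false growth rings: 84 − 16 = 68.
Counting back 68 years from 1881 CE places the fire scar in 1881 − 68 = 1813 CE.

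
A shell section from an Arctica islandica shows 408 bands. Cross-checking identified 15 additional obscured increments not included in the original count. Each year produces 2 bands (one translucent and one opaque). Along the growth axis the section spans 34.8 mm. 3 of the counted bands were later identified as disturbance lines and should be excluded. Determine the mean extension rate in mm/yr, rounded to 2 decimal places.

Adjusted count: 408 − 3 + 15 = 420 bands.
420 bands at 2 per year is 420 / 2 = 210 years.
34.8 mm over 210 years gives 34.8 / 210 ≈ 0.17 mm/yr.

0.17 mm/yr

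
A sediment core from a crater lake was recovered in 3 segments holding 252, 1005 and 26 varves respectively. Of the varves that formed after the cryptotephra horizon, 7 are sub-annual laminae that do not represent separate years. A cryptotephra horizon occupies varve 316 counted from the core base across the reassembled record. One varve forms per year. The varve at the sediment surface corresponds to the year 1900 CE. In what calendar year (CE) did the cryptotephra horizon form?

940 CE

Total varves = 252 + 1005 + 26 = 1283.
1283 − 316 = 967 varves lie beyond the cryptotephra horizon toward the sediment surface.
967 − 7 false = 960 true varves after the cryptotephra horizon.
The varve at the sediment surface is 1900 CE, so the cryptotephra horizon dates to 1900 − 960 = 940 CE.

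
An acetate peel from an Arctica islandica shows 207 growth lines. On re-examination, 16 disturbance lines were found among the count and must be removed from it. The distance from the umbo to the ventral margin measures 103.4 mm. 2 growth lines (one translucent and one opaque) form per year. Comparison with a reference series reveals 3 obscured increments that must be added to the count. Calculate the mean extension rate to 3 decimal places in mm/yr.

1.066 mm/yr

Adjusted count: 207 − 16 + 3 = 194 growth lines.
194 growth lines at 2 per year is 194 / 2 = 97 years.
Mean rate = 103.4 mm / 97 years ≈ 1.066 mm/yr.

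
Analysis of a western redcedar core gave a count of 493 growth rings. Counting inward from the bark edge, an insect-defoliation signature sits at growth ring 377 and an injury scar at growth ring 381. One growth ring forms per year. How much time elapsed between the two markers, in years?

4 years

The two markers are separated by 381 − 377 = 4 growth rings.
One growth ring per year makes the interval 4 years.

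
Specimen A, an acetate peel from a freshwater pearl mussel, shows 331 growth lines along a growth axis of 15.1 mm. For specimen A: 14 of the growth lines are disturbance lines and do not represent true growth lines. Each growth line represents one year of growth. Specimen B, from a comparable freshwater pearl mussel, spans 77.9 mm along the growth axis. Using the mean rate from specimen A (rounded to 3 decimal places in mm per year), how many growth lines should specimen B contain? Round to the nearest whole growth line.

Specimen A: true growth line count = 331 − 14 = 317.
A: Extension rate ≈ 15.1 / 317 = 0.048 mm/year.
For B, 77.9 / 0.048 = 1622.92 years ≈ 1623 growth lines.

1623 growth lines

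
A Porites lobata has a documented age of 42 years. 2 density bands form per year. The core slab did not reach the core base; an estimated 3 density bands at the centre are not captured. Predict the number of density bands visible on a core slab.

42 years at 2 density bands per year gives 42 × 2 = 84 density bands.
Subtracting the 3 density bands not captured gives 84 − 3 = 81 density bands in the record.

81 density bands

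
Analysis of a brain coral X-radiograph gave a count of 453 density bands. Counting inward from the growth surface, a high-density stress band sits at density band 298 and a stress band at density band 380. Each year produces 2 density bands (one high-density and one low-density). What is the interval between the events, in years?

Separation: 380 − 298 = 82 density bands.
82 density bands at 2 per year is 82 / 2 = 41 years.

41 years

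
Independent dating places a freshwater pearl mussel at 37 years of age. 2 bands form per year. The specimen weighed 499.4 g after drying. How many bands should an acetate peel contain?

74 bands

With 2 bands per year, 37 years would produce 37 × 2 = 74 bands.
So 74 bands should be present.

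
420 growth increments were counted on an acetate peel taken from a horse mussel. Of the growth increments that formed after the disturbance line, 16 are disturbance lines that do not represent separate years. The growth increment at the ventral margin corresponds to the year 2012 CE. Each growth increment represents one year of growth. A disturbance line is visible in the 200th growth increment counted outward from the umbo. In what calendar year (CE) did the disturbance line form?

1808 CE

The disturbance line sits at growth increment 200 from the umbo, so 420 − 200 = 220 growth increments formed after it.
Removing the 16 false growth increments leaves 220 − 16 = 204 true growth increments beyond the disturbance line.
The growth increment at the ventral margin is 2012 CE, so the disturbance line dates to 2012 − 204 = 1808 CE.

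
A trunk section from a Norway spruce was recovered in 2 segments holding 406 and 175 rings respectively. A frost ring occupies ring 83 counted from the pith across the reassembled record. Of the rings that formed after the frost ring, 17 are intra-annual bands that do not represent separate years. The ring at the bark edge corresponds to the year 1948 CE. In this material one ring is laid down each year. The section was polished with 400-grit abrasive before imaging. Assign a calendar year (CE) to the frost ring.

Total rings = 406 + 175 = 581.
Between ring 83 and the bark edge there are 581 − 83 = 498 rings.
Removing the 17 false rings leaves 498 − 17 = 481 true rings beyond the frost ring.
Counting back 481 years from 1948 CE places the frost ring in 1948 − 481 = 1467 CE.

1467 CE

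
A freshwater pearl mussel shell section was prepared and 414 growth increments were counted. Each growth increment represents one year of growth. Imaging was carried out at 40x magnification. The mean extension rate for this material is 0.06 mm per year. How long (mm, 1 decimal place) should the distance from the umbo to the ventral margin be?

24.8 mm

The record spans 414 years at 0.06 mm per year.
Predicted length = 0.06 mm/year × 414 years = 24.8 mm.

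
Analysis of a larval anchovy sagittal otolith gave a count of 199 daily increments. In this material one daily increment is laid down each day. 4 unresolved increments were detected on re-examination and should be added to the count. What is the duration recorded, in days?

203 d

Adjusted count: 199 + 4 = 203 daily increments.
At one daily increment per day, that is 203 days.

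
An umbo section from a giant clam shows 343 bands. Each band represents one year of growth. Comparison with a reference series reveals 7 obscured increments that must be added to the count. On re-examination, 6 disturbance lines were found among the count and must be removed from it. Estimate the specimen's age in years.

344 years

Adjusted count: 343 − 6 + 7 = 344 bands.
With a one-to-one band periodicity this is 344 years.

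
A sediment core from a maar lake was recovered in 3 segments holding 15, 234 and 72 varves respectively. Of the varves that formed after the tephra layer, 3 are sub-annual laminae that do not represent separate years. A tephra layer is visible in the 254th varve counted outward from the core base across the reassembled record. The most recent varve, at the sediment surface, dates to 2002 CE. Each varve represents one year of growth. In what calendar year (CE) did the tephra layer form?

Total varves = 15 + 234 + 72 = 321.
321 − 254 = 67 varves lie beyond the tephra layer toward the sediment surface.
67 − 3 false = 64 true varves after the tephra layer.
The varve at the sediment surface is 2002 CE, so the tephra layer dates to 2002 − 64 = 1938 CE.

1938 CE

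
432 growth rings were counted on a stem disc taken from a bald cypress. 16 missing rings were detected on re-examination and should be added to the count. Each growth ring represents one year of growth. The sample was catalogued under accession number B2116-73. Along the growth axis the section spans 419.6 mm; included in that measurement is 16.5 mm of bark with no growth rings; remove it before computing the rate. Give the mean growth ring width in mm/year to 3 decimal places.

0.900 mm/year

Correcting the raw count gives 432 + 16 = 448 true growth rings.
Removing the 16.5 mm offcut leaves 419.6 − 16.5 = 403.1 mm.
Extension rate ≈ 403.1 / 448 = 0.900 mm/year.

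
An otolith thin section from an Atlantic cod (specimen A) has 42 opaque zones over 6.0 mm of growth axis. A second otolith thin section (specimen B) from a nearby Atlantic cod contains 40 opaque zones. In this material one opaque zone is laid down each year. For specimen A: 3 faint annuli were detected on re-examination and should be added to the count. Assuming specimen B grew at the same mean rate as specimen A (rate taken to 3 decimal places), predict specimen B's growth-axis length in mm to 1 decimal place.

Specimen A: after corrections the count is 42 + 3 = 45 opaque zones.
A: Mean rate = 6.0 mm / 45 years ≈ 0.133 mm per year.
Length of B = 0.133 × 40 = 5.3 mm.

5.3 mm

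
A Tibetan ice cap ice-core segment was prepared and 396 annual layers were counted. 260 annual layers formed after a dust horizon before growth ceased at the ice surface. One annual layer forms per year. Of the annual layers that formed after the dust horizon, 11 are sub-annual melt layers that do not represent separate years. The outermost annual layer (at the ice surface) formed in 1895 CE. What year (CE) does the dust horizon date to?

1646 CE

260 annual layers formed after the dust horizon.
Removing the 11 false annual layers leaves 260 − 11 = 249 true annual layers beyond the dust horizon.
Counting back 249 years from 1895 CE places the dust horizon in 1895 − 249 = 1646 CE.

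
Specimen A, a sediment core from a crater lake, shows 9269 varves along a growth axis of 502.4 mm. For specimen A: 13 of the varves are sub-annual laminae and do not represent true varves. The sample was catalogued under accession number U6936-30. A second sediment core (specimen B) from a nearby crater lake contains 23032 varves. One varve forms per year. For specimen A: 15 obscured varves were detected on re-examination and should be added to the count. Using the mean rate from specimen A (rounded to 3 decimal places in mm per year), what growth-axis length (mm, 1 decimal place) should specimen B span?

1243.7 mm

Specimen A: after corrections the count is 9269 − 13 + 15 = 9271 varves.
A: Extension rate ≈ 502.4 / 9271 = 0.054 mm/year.
B's length ≈ 0.054 × 23032 = 1243.7 mm.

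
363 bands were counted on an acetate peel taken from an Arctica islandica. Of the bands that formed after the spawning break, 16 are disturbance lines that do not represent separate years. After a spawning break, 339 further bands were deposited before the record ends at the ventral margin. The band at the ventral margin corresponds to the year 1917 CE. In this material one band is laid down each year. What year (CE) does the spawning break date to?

1594 CE

There are 339 bands younger than the spawning break.
Removing the 16 false bands leaves 339 − 16 = 323 true bands beyond the spawning break.
The band at the ventral margin is 1917 CE, so the spawning break dates to 1917 − 323 = 1594 CE.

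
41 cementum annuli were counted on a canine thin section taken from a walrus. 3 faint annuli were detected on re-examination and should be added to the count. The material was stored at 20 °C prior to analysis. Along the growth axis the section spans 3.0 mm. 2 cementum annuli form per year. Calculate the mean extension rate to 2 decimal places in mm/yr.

0.14 mm/yr

After corrections the count is 41 + 3 = 44 cementum annuli.
With 2 cementum annuli per year, 44 / 2 = 22 years.
Extension rate ≈ 3.0 / 22 = 0.14 mm/yr.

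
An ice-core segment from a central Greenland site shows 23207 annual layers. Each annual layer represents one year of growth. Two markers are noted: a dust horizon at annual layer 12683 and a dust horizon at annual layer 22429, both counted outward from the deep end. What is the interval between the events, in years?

9746 years

22429 − 12683 = 9746 annual layers lie between the two events.
At one annual layer per year, 9746 years elapsed between them.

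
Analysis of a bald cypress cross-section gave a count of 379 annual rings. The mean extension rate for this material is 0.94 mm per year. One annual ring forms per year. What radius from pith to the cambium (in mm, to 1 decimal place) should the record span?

356.3 mm

379 years of growth are recorded.
Length ≈ 0.94 × 379 = 356.3 mm.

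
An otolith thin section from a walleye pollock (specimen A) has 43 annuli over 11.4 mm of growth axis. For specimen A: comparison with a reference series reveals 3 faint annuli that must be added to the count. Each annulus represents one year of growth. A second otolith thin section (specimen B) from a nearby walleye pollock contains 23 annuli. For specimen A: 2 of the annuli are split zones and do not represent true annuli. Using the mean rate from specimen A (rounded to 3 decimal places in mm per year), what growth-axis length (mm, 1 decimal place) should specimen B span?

Specimen A: true annulus count = 43 − 2 + 3 = 44.
A: Extension rate ≈ 11.4 / 44 = 0.259 mm per year.
Length of B = 0.259 × 23 = 6.0 mm.

6.0 mm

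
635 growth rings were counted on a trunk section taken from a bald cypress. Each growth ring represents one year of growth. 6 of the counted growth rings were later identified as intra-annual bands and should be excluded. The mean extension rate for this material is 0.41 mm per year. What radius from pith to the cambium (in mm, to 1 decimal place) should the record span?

Adjusted count: 635 − 6 = 629 growth rings.
Length ≈ 0.41 × 629 = 257.9 mm.

257.9 mm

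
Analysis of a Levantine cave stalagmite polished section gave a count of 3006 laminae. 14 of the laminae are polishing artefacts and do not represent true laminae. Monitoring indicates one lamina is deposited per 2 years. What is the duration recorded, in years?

5984 years

Correcting the raw count gives 3006 − 14 = 2992 true laminae.
At 2 years per lamina, 2992 × 2 = 5984 years.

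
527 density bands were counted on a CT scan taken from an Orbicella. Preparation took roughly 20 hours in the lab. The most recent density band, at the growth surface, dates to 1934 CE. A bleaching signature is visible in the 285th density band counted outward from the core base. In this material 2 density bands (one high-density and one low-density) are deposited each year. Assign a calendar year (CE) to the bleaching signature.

527 − 285 = 242 density bands lie beyond the bleaching signature toward the growth surface.
With 2 density bands per year, 242 / 2 = 121 years.
The density band at the growth surface is 1934 CE, so the bleaching signature dates to 1934 − 121 = 1813 CE.

1813 CE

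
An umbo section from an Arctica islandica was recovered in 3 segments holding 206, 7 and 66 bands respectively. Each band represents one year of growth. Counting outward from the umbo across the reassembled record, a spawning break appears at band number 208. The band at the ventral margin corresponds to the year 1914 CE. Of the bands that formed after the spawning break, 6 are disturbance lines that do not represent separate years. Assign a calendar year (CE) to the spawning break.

1849 CE

Total bands = 206 + 7 + 66 = 279.
279 − 208 = 71 bands lie beyond the spawning break toward the ventral margin.
71 − 6 false = 65 true bands after the spawning break.
The band at the ventral margin is 1914 CE, so the spawning break dates to 1914 − 65 = 1849 CE.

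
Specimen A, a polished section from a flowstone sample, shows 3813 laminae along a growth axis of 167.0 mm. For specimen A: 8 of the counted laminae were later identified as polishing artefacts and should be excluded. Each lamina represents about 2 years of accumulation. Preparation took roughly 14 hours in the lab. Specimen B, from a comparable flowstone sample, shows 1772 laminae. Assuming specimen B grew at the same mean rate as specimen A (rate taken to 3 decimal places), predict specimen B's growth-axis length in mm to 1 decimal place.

78.0 mm

Specimen A: adjusted count: 3813 − 8 = 3805 laminae.
Specimen A: 3805 laminae at 2 years each span 3805 × 2 = 7610 years.
A: 167.0 mm over 7610 years gives 167.0 / 7610 ≈ 0.022 mm per year.
Specimen B: 1772 laminae at 2 years each span 1772 × 2 = 3544 years. For B, 0.022 mm/year × 3544 years = 78.0 mm.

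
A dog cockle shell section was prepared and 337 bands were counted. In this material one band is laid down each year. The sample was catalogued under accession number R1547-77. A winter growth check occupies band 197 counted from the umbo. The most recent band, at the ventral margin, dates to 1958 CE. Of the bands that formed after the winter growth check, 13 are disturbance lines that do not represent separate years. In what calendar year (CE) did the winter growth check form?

1831 CE

Between band 197 and the ventral margin there are 337 − 197 = 140 bands.
Excluding 13 false bands: 140 − 13 = 127.
The band at the ventral margin is 1958 CE, so the winter growth check dates to 1958 − 127 = 1831 CE.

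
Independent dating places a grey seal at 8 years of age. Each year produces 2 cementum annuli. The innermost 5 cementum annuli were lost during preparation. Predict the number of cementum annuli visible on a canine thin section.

11 cementum annuli

8 years at 2 cementum annuli per year gives 8 × 2 = 16 cementum annuli.
16 − 5 missed = 11 cementum annuli expected in the prepared section.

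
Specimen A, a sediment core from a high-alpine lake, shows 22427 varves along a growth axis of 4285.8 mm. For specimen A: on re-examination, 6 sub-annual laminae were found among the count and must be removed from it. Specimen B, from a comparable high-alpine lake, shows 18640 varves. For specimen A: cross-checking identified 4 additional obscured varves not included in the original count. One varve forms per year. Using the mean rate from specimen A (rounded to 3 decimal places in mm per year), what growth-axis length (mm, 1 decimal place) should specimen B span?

Specimen A: correcting the raw count gives 22427 − 6 + 4 = 22425 true varves.
A: Mean rate = 4285.8 mm / 22425 years ≈ 0.191 mm/year.
For B, 0.191 mm/year × 18640 years = 3560.2 mm.

3560.2 mm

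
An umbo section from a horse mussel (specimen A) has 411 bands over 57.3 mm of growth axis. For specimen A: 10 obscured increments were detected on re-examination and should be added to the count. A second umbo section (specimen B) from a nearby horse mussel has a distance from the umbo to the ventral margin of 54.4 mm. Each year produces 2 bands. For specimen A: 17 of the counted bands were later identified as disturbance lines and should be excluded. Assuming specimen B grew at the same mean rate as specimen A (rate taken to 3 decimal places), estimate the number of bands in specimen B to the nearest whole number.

Specimen A: after corrections the count is 411 − 17 + 10 = 404 bands.
Specimen A: 404 bands at 2 per year is 404 / 2 = 202 years.
A: Extension rate ≈ 57.3 / 202 = 0.284 mm per year.
B spans 54.4 / 0.284 = 191.55 years; at 2 bands per year that is 191.55 × 2 ≈ 383 bands.

383 bands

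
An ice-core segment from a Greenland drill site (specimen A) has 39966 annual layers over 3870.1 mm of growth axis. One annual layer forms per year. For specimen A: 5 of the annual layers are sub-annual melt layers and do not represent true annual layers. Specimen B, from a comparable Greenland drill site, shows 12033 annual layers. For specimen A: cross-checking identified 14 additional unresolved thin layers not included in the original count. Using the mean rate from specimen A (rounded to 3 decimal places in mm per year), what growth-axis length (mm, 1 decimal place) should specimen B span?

Specimen A: after corrections the count is 39966 − 5 + 14 = 39975 annual layers.
A: Extension rate ≈ 3870.1 / 39975 = 0.097 mm/year.
B's length ≈ 0.097 × 12033 = 1167.2 mm.

1167.2 mm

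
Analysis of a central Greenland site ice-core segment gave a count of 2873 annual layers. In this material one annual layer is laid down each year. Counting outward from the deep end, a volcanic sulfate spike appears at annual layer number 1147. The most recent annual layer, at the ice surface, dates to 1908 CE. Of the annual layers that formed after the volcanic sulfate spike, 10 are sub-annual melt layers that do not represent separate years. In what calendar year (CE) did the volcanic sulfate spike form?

2873 − 1147 = 1726 annual layers lie beyond the volcanic sulfate spike toward the ice surface.
Removing the 10 false annual layers leaves 1726 − 10 = 1716 true annual layers beyond the volcanic sulfate spike.
The annual layer at the ice surface is 1908 CE, so the volcanic sulfate spike dates to 1908 − 1716 = 192 CE.

192 CE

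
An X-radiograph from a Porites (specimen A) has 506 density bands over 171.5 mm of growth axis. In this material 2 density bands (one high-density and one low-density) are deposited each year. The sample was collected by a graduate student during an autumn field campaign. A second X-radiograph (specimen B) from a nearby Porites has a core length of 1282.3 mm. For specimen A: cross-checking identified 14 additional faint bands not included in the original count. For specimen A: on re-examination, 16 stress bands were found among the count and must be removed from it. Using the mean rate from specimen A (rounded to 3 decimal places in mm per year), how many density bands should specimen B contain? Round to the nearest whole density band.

3766 density bands

Specimen A: adjusted count: 506 − 16 + 14 = 504 density bands.
Specimen A: dividing by 2 density bands per year: 504 / 2 = 252 years.
A: 171.5 mm over 252 years gives 171.5 / 252 ≈ 0.681 mm/yr.
Specimen B: 1282.3 mm / 0.681 mm per year = 1882.97 years; at 2 density bands per year that is 1882.97 × 2 ≈ 3766 density bands.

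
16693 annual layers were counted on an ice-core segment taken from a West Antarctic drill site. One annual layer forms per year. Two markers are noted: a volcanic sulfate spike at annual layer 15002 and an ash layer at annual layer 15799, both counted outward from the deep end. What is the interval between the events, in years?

797 years

The two markers are separated by 15799 − 15002 = 797 annual layers.
That is 797 years at one annual layer per year.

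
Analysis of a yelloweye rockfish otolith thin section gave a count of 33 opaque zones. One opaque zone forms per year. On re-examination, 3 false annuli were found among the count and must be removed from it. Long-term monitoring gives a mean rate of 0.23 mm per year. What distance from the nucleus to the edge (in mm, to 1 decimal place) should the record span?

Adjusted count: 33 − 3 = 30 opaque zones.
30 years at 0.23 mm/year gives 0.23 × 30 = 6.9 mm.

6.9 mm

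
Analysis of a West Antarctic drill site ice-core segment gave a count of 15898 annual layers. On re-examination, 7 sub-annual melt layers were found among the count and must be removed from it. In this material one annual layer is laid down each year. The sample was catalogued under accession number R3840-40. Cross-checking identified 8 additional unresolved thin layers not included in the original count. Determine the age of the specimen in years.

15899 years

After corrections the count is 15898 − 7 + 8 = 15899 annual layers.
One annual layer per year makes the duration 15899 years.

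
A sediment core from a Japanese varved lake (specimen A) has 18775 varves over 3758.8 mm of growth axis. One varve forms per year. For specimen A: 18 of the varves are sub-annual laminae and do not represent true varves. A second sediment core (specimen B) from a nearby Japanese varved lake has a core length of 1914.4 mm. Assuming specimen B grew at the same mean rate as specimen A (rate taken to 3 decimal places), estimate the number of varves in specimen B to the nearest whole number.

9572 varves

Specimen A: true varve count = 18775 − 18 = 18757.
A: Mean rate = 3758.8 mm / 18757 years ≈ 0.200 mm/yr.
For B, 1914.4 / 0.200 = 9572.00 years ≈ 9572 varves.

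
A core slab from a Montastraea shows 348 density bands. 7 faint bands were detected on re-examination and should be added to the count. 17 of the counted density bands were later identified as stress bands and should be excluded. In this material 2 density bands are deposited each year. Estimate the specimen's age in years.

169 years

After corrections the count is 348 − 17 + 7 = 338 density bands.
338 density bands at 2 per year is 338 / 2 = 169 years.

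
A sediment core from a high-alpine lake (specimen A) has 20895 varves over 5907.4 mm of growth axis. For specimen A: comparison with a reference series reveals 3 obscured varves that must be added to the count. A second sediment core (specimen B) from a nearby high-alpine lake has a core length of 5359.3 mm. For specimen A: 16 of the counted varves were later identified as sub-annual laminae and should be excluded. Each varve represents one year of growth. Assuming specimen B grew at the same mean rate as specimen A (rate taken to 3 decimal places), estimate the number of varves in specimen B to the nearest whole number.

18937 varves

Specimen A: after corrections the count is 20895 − 16 + 3 = 20882 varves.
A: 5907.4 mm over 20882 years gives 5907.4 / 20882 ≈ 0.283 mm per year.
B spans 5359.3 / 0.283 = 18937.46 years ≈ 18937 varves.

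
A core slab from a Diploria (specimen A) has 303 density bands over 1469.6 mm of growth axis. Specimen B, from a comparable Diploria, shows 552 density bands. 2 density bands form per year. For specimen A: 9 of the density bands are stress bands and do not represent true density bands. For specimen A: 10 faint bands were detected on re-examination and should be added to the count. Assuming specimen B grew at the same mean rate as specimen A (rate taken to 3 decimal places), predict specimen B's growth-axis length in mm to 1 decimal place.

2668.4 mm

Specimen A: adjusted count: 303 − 9 + 10 = 304 density bands.
Specimen A: 304 density bands at 2 per year is 304 / 2 = 152 years.
A: Extension rate ≈ 1469.6 / 152 = 9.668 mm/yr.
Specimen B: 552 density bands at 2 per year is 552 / 2 = 276 years. For B, 9.668 mm/year × 276 years = 2668.4 mm.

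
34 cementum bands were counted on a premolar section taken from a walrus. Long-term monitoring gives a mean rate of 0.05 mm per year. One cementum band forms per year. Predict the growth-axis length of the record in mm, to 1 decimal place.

The record spans 34 years at 0.05 mm per year.
34 years at 0.05 mm/year gives 0.05 × 34 = 1.7 mm.

1.7 mm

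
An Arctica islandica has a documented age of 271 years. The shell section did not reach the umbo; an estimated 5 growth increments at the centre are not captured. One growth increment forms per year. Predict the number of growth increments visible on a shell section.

266 growth increments

Expected growth increments over 271 years: 271.
271 − 5 missed = 266 growth increments expected in the prepared section.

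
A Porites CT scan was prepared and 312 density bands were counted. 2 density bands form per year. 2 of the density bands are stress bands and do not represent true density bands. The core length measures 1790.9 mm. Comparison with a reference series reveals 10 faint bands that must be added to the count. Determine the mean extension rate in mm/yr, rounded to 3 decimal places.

After corrections the count is 312 − 2 + 10 = 320 density bands.
With 2 density bands per year, 320 / 2 = 160 years.
Mean rate = 1790.9 mm / 160 years ≈ 11.193 mm/yr.

11.193 mm/yr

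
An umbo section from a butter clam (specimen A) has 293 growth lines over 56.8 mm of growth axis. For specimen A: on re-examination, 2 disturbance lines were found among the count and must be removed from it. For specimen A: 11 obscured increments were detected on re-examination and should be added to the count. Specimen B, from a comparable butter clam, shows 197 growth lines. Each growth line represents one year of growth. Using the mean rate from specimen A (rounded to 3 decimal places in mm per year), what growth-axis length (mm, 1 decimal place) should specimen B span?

Specimen A: true growth line count = 293 − 2 + 11 = 302.
A: 56.8 mm over 302 years gives 56.8 / 302 ≈ 0.188 mm per year.
B's length ≈ 0.188 × 197 = 37.0 mm.

37.0 mm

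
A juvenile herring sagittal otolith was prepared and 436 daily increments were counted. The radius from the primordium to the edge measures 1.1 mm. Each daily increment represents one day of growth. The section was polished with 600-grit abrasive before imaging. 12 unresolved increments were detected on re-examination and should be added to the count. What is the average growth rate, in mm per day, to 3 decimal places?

0.002 mm per day

True daily increment count = 436 + 12 = 448.
Mean rate = 1.1 mm / 448 days ≈ 0.002 mm per day.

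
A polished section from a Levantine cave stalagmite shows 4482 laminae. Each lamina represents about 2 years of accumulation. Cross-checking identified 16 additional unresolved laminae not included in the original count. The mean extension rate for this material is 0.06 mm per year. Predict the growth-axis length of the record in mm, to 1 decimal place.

539.8 mm

True lamina count = 4482 + 16 = 4498.
4498 laminae at 2 years each span 4498 × 2 = 8996 years.
Predicted length = 0.06 mm/year × 8996 years = 539.8 mm.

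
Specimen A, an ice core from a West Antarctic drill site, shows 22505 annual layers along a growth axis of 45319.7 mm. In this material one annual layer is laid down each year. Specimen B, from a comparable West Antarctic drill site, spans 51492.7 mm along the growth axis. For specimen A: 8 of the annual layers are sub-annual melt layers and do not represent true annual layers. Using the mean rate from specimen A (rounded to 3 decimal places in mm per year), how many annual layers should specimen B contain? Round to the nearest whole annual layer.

25567 annual layers

Specimen A: after corrections the count is 22505 − 8 = 22497 annual layers.
A: Extension rate ≈ 45319.7 / 22497 = 2.014 mm/yr.
Specimen B: 51492.7 mm / 2.014 mm per year = 25567.38 years ≈ 25567 annual layers.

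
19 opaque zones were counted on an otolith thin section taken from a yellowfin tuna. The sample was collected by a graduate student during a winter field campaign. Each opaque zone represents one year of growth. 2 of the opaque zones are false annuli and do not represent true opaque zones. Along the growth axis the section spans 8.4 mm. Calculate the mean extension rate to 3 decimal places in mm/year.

Correcting the raw count gives 19 − 2 = 17 true opaque zones.
8.4 mm over 17 years gives 8.4 / 17 ≈ 0.494 mm/year.

0.494 mm/year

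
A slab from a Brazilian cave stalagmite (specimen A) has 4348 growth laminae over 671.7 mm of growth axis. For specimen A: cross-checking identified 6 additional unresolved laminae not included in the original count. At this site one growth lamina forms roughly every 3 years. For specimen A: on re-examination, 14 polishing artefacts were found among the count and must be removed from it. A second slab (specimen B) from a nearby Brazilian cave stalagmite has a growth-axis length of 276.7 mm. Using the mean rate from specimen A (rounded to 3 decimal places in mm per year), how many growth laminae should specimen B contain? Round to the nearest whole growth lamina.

1774 growth laminae

Specimen A: true growth lamina count = 4348 − 14 + 6 = 4340.
Specimen A: at 3 years per growth lamina, 4340 × 3 = 13020 years.
A: Extension rate ≈ 671.7 / 13020 = 0.052 mm/yr.
B spans 276.7 / 0.052 = 5321.15 years; at 3 years per growth lamina that is 5321.15 / 3 ≈ 1774 growth laminae.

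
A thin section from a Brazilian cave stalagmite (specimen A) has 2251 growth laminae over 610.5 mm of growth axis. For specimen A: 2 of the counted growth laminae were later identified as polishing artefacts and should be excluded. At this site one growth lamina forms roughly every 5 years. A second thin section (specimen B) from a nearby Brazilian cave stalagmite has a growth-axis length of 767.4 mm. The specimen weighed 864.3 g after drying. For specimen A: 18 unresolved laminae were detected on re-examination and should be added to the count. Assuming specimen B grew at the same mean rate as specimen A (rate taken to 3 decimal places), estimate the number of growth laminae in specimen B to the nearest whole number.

2842 growth laminae

Specimen A: true growth lamina count = 2251 − 2 + 18 = 2267.
Specimen A: 2267 growth laminae at 5 years each span 2267 × 5 = 11335 years.
A: Extension rate ≈ 610.5 / 11335 = 0.054 mm per year.
B spans 767.4 / 0.054 = 14211.11 years; at 5 years per growth lamina that is 14211.11 / 5 ≈ 2842 growth laminae.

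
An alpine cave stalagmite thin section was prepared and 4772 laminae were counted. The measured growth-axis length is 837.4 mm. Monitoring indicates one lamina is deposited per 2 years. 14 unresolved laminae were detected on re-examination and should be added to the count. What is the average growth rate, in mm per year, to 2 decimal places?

After corrections the count is 4772 + 14 = 4786 laminae.
4786 laminae at 2 years each span 4786 × 2 = 9572 years.
837.4 mm over 9572 years gives 837.4 / 9572 ≈ 0.09 mm per year.

0.09 mm per year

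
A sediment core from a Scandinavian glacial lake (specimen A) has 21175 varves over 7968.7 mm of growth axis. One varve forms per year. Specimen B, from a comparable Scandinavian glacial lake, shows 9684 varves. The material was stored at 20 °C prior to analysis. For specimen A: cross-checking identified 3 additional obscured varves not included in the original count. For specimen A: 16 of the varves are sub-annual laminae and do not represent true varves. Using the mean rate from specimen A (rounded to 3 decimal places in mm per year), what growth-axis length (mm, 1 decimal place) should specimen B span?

3650.9 mm

Specimen A: correcting the raw count gives 21175 − 16 + 3 = 21162 true varves.
A: Extension rate ≈ 7968.7 / 21162 = 0.377 mm per year.
For B, 0.377 mm/year × 9684 years = 3650.9 mm.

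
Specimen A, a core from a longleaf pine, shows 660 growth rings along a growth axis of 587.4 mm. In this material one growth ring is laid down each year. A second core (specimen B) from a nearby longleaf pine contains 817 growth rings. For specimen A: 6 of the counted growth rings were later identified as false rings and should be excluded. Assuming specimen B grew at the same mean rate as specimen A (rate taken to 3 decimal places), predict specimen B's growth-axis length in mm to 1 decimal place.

Specimen A: true growth ring count = 660 − 6 = 654.
A: Mean rate = 587.4 mm / 654 years ≈ 0.898 mm per year.
B's length ≈ 0.898 × 817 = 733.7 mm.

733.7 mm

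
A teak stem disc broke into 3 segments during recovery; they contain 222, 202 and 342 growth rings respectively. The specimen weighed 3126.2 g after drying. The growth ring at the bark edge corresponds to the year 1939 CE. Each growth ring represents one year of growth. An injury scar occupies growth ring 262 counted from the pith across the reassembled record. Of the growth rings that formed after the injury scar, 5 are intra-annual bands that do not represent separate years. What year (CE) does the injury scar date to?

Total growth rings = 222 + 202 + 342 = 766.
The injury scar sits at growth ring 262 from the pith, so 766 − 262 = 504 growth rings formed after it.
Excluding 5 false growth rings: 504 − 5 = 499.
1939 − 499 = 1440 CE.

1440 CE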